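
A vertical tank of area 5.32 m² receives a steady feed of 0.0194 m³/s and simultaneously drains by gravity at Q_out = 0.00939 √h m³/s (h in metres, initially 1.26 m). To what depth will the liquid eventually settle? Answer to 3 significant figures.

Level balance: A dh/dt = 0.0194 − 0.00939 √h. Setting dh/dt = 0:
Q_in = 0.00939 √h_ss ⇒ √h_ss = 0.0194/0.00939 = 2.0660.
h_ss = 2.0660² = 4.2685 m. (Since h₀ = 1.26 m < h_ss, the level will rise toward this value.)

4.27 m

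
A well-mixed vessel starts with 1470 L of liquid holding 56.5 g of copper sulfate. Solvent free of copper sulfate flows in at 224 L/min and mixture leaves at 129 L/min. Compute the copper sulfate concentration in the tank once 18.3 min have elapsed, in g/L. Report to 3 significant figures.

Let m(t) be the amount of copper sulfate. Volume: V(t) = V₀ + (Q_in − Q_out) t = 1470 + 95.000 t; V(18.3) = 3208.5 L.
Species balance (pure solvent in): dm/dt = −Q_out · m/V(t).
Separate: dm/m = −Q_out dt/V(t) ⇒ ln(m/m₀) = −(Q_out/(Q_in−Q_out)) ln(V/V₀).
m = m₀ (V₀/V)^(Q_out/(Q_in−Q_out)) = 56.5 × (1470/3208.5)^(1.3579) = 19.577 g.
C = m/V = 19.577/3208.5 = 0.0061016 g/L.

0.00610 g/L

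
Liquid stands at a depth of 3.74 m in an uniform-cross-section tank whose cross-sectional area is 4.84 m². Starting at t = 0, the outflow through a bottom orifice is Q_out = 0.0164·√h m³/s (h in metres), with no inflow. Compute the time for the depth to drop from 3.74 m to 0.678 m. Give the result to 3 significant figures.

With no inflow, A dh/dt = −0.0164 √h.
Separate and integrate: 2(√h − √h₀) = −(0.0164/A) t.
t = 2A(√h₀ − √h)/0.0164 = 2·4.84·(√3.74 − √0.678)/0.0164
  = 9.6800 × (1.9339 − 0.82341) / 0.0164 = 655.47 s.

655 s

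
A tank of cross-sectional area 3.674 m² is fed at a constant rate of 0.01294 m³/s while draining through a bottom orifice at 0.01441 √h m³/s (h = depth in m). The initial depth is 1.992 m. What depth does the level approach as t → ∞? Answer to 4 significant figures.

0.8064 m

Mass balance (ρ constant): A dh/dt = Q_in − 0.01441 √h. At steady state dh/dt = 0:
Q_in = 0.01441 √h_ss ⇒ √h_ss = 0.01294/0.01441 = 0.897988.
h_ss = 0.897988² = 0.806382 m. (Since h₀ = 1.992 m > h_ss, the level will fall toward this value.)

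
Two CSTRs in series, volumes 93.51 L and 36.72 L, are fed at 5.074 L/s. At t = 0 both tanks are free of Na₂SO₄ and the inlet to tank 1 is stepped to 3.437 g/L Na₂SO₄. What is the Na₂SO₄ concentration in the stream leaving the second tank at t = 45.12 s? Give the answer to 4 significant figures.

2.952 g/L

Each tank obeys Vᵢ dCᵢ/dt = Q(Cᵢ₋₁ − Cᵢ), so τᵢ = Vᵢ/Q.
τ₁ = 93.51/5.074 = 18.4292 s; τ₂ = 36.72/5.074 = 7.23689 s.
Solving the cascade with C₁(0)=C₂(0)=0 gives C₂(t) = C_in[1 − (τ₁ e^(−t/τ₁) − τ₂ e^(−t/τ₂))/(τ₁ − τ₂)].
At t = 45.12: e^(−t/τ₁) = 0.0864419, e^(−t/τ₂) = 0.00196018.
C₂ = 3.437·[1 − (18.4292·0.0864419 − 7.23689·0.00196018)/(11.1924)] = 3.437·0.858933 = 2.95215 g/L.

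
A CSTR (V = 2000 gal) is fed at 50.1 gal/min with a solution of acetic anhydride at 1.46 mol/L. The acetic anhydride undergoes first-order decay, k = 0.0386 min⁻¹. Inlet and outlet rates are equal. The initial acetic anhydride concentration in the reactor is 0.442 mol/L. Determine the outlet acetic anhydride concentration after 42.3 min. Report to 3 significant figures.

0.566 mol/L

Accumulation = in − out − consumed: V dC/dt = Q C_in − Q C − k V C.
This is linear with rate a = Q/V + k = 0.063650 min⁻¹.
C_ss = Q C_in/(Q + kV) = 0.57460 mol/L; C(t) = C_ss + (C₀ − C_ss) e^(−a t).
C(42.3) = 0.57460 + (-0.13260)·e^(−0.063650·42.3) = 0.57460 + (-0.13260)·0.067719 = 0.56562 mol/L.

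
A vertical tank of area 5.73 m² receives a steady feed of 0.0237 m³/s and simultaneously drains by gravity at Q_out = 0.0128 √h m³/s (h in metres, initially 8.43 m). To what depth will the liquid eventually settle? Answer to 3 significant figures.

Unsteady balance on liquid volume: A dh/dt = Q_in − 0.0128 √h. At steady state dh/dt = 0:
Q_in = 0.0128 √h_ss ⇒ √h_ss = 0.0237/0.0128 = 1.8516.
h_ss = 1.8516² = 3.4283 m. (Since h₀ = 8.43 m > h_ss, the level will fall toward this value.)

3.43 m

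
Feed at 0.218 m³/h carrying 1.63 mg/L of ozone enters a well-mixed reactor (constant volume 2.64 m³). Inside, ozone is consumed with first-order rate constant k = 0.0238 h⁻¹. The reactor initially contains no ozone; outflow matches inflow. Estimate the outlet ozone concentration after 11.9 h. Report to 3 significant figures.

Species balance: V dC/dt = Q C_in − Q C − k V C.
This is linear with rate a = Q/V + k = 0.10638 h⁻¹.
C_ss = Q C_in/(Q + kV) = 1.2653 mg/L; C(t) = C_ss + (C₀ − C_ss) e^(−a t).
C(11.9) = 1.2653 + (-1.2653)·e^(−0.10638·11.9) = 1.2653 + (-1.2653)·0.28199 = 0.90850 mg/L.

0.909 mg/L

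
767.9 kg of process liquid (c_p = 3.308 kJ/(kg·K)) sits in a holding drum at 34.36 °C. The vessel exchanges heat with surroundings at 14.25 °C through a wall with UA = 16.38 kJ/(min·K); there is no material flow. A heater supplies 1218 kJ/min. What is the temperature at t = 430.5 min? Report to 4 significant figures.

Lumped-capacitance energy balance: M c_p dT/dt = UA(T_amb − T) + Q̇.
dT/dt = (T_ss − T)/τ with T_ss = T_amb + Q̇/UA = 14.25 + 1218/16.38 = 88.6090 °C, τ = M c_p/UA = 767.9·3.308/16.38 = 155.080 min.
Integrating: T(t) = T_ss + (T₀ − T_ss) e^(−t/τ).
T(430.5) = 88.6090 + (-54.2490)·0.0622882 = 85.2299 °C.

85.23 °C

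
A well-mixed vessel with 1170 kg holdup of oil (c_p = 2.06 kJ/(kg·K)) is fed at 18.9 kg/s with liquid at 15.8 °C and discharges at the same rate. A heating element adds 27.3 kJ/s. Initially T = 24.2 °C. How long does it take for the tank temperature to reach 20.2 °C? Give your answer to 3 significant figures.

45.4 s

M c_p dT/dt = ṁ c_p (T_in − T) + Q̇.
τ = M/ṁ = 61.905 s; T_ss = T_in + Q̇/(ṁ c_p) = 16.501 °C.
T(t) = T_ss + (T₀ − T_ss) e^(−t/τ). Set T = 20.2:
e^(−t/τ) = (20.2 − 16.501)/(24.2 − 16.501) = 0.48044
t = −61.905 · ln(0.48044) = 45.380 s.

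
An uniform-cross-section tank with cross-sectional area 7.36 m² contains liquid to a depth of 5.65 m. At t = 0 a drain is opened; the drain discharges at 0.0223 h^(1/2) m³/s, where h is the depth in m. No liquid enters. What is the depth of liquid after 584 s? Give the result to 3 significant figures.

2.23 m

Volume balance on the tank: A dh/dt = −0.0223 √h.
∫ h^(−1/2) dh = −(0.0223/A) ∫ dt, giving 2√h = 2√h₀ − (0.0223/A) t.
√h = √5.65 − 0.0223·584/(2·7.36) = 2.3770 − 0.88473 = 1.4922.
h = 1.4922² = 2.2268 m.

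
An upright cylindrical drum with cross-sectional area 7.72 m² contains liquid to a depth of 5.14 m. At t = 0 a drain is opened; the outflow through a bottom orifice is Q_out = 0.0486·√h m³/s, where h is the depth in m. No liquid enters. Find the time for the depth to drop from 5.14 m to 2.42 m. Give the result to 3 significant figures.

226 s

With no inflow, A dh/dt = −0.0486 √h.
∫ h^(−1/2) dh = −(0.0486/A) ∫ dt, giving 2√h = 2√h₀ − (0.0486/A) t.
t = 2A(√h₀ − √h)/0.0486 = 2·7.72·(√5.14 − √2.42)/0.0486
  = 15.440 × (2.2672 − 1.5556) / 0.0486 = 226.05 s.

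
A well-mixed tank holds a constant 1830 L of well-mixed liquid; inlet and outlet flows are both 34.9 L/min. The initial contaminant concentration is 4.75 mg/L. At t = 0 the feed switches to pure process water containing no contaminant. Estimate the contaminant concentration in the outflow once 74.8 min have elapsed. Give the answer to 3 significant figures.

Unsteady species balance (constant V, well mixed): V dC/dt = Q(C_in − C).
Rewrite as dC/dt + C/τ = C_in/τ, τ = V/Q = 52.436 min.
Solution: C(t) = C_in + (C₀ − C_in) e^(−t/τ).
C(74.8) = 0 + (4.75 − 0)·e^(−74.8/52.436) = 0 + (4.7500)·0.24014 = 1.1407 mg/L.

1.14 mg/L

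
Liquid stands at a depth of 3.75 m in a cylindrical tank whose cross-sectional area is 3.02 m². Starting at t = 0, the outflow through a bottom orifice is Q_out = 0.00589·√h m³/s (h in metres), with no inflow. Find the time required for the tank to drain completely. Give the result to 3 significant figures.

A dh/dt = −Q_out = −0.00589 √h.
This is separable: 2 d(√h)/dt = −0.00589/A, so √h = √h₀ − (0.00589/(2A)) t.
Tank is empty when √h = 0: t_empty = 2A√h₀/0.00589.
t_empty = 2·3.02·√3.75/0.00589 = 6.0400·1.9365/0.00589 = 1985.8 s.

1990 s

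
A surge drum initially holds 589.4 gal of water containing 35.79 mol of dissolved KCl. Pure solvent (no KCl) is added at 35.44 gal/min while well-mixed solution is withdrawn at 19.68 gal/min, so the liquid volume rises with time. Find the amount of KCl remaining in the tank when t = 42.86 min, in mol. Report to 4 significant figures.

13.79 mol

Total volume: dV/dt = Q_in − Q_out = 15.7600 gal/min, so V(t) = 589.4 + 15.7600 t and V(42.86) = 1264.87 gal.
Species balance (pure solvent in): dm/dt = −Q_out · m/V(t).
dm/m = −Q_out dt/(V₀ + 15.7600 t); integrating gives ln(m/m₀) = −(Q_out/(Q_in−Q_out)) ln(V/V₀).
m = m₀ (V₀/V)^(Q_out/(Q_in−Q_out)) = 35.79 × (589.4/1264.87)^(1.24873) = 13.7923 mol.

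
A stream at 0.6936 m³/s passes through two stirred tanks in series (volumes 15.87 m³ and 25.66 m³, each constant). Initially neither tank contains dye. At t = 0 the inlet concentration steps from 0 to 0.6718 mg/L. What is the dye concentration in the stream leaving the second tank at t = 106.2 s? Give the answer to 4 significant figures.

Species balance on tank i: dCᵢ/dt = (Cᵢ₋₁ − Cᵢ)/τᵢ with τᵢ = Vᵢ/Q.
τ₁ = 15.87/0.6936 = 22.8806 s; τ₂ = 25.66/0.6936 = 36.9954 s.
Solving the cascade with C₁(0)=C₂(0)=0 gives C₂(t) = C_in[1 − (τ₁ e^(−t/τ₁) − τ₂ e^(−t/τ₂))/(τ₁ − τ₂)].
At t = 106.2: e^(−t/τ₁) = 0.00964340, e^(−t/τ₂) = 0.0566633.
C₂ = 0.6718·[1 − (22.8806·0.00964340 − 36.9954·0.0566633)/(-14.1148)] = 0.6718·0.867115 = 0.582528 mg/L.

0.5825 mg/L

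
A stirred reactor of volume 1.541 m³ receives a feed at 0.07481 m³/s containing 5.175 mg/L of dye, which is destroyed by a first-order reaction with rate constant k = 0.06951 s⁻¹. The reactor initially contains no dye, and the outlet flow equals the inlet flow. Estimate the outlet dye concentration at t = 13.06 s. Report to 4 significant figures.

Species balance: V dC/dt = Q C_in − Q C − k V C.
This is linear with rate a = Q/V + k = 0.118056 s⁻¹.
C_ss = Q C_in/(Q + kV) = 2.12803 mg/L; C(t) = C_ss + (C₀ − C_ss) e^(−a t).
C(13.06) = 2.12803 + (-2.12803)·e^(−0.118056·13.06) = 2.12803 + (-2.12803)·0.213992 = 1.67265 mg/L.

1.673 mg/L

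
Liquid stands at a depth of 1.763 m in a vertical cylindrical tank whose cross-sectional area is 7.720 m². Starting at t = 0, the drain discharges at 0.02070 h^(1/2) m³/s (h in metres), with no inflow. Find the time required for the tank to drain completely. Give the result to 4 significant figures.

With no inflow, A dh/dt = −0.02070 √h.
This is separable: 2 d(√h)/dt = −0.02070/A, so √h = √h₀ − (0.02070/(2A)) t.
Tank is empty when √h = 0: t_empty = 2A√h₀/0.02070.
t_empty = 2·7.720·√1.763/0.02070 = 15.4400·1.32778/0.02070 = 990.383 s.

990.4 s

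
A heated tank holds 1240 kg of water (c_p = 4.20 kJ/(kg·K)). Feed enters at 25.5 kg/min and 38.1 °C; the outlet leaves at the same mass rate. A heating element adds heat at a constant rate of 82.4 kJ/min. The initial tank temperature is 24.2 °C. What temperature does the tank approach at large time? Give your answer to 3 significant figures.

Heat balance on the well-mixed liquid: M c_p dT/dt = ṁ c_p (T_in − T) + 82.4.
At steady state dT/dt = 0 ⇒ T_ss = T_in + Q̇/(ṁ c_p) = 38.1 + 82.4/(25.5·4.20) = 38.869 °C.

38.9 °C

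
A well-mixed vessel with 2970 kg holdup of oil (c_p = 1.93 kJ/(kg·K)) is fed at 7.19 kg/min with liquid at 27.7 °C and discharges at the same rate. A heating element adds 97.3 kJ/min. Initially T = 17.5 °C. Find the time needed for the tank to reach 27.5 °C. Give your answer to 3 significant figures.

359 min

M c_p dT/dt = ṁ c_p (T_in − T) + Q̇.
τ = M/ṁ = 413.07 min; T_ss = T_in + Q̇/(ṁ c_p) = 34.712 °C.
T(t) = T_ss + (T₀ − T_ss) e^(−t/τ). Set T = 27.5:
e^(−t/τ) = (27.5 − 34.712)/(17.5 − 34.712) = 0.41900
t = −413.07 · ln(0.41900) = 359.32 min.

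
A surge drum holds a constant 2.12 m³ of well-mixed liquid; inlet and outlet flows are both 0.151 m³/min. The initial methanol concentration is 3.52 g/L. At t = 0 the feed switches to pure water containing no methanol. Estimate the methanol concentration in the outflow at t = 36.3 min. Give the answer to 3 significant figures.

Unsteady species balance (constant V, well mixed): V dC/dt = Q(C_in − C).
So dC/dt = (C_in − C)/τ with τ = V/Q = 2.12/0.151 = 14.040 min.
This is linear first-order; C(t) = C_in + (C₀ − C_in) e^(−t/τ).
C(36.3) = 0 + (3.52 − 0)·e^(−36.3/14.040) = 0 + (3.5200)·0.075357 = 0.26526 g/L.

0.265 g/L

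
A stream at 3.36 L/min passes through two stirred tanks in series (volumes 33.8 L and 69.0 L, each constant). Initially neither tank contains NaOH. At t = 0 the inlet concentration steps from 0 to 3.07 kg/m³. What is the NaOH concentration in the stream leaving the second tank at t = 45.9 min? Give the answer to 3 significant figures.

2.46 kg/m³

Species balance on tank i: dCᵢ/dt = (Cᵢ₋₁ − Cᵢ)/τᵢ with τᵢ = Vᵢ/Q.
τ₁ = 33.8/3.36 = 10.060 min; τ₂ = 69.0/3.36 = 20.536 min.
Solving the cascade with C₁(0)=C₂(0)=0 gives C₂(t) = C_in[1 − (τ₁ e^(−t/τ₁) − τ₂ e^(−t/τ₂))/(τ₁ − τ₂)].
At t = 45.9: e^(−t/τ₁) = 0.010432, e^(−t/τ₂) = 0.10698.
C₂ = 3.07·[1 − (10.060·0.010432 − 20.536·0.10698)/(-10.476)] = 3.07·0.80032 = 2.4570 kg/m³.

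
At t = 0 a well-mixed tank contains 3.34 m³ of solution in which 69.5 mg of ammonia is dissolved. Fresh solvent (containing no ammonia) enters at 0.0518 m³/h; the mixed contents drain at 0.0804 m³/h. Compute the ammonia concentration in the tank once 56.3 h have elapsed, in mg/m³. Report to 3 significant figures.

Let m(t) be the amount of ammonia. Volume: V(t) = V₀ + (Q_in − Q_out) t = 3.34 − 0.028600 t; V(56.3) = 1.7298 m³.
No ammonia enters, so dm/dt = −Q_out · (m/V).
dm/m = −Q_out dt/(V₀ − 0.028600 t); integrating gives ln(m/m₀) = −(Q_out/(Q_in−Q_out)) ln(V/V₀).
m = m₀ (V₀/V)^(Q_out/(Q_in−Q_out)) = 69.5 × (3.34/1.7298)^(-2.8112) = 10.932 mg.
C = m/V = 10.932/1.7298 = 6.3197 mg/m³.

6.32 mg/m³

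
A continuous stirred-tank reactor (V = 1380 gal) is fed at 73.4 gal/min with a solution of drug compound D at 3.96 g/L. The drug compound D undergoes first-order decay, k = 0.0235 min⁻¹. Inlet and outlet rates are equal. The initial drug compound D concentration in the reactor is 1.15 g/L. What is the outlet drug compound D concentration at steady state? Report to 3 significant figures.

V dC/dt = Q(C_in − C) − k V C.
Steady state (dC/dt = 0): C_ss = Q C_in/(Q + kV) = C_in/(1 + kV/Q).
C_ss = 73.4·3.96/(73.4 + 0.0235·1380) = 290.66/105.83 = 2.7465 g/L.

2.75 g/L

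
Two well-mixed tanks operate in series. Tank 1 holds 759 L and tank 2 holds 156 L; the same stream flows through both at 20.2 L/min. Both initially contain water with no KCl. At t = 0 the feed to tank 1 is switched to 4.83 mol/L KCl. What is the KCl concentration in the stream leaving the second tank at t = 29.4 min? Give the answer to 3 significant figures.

Species balance on tank i: dCᵢ/dt = (Cᵢ₋₁ − Cᵢ)/τᵢ with τᵢ = Vᵢ/Q.
τ₁ = 759/20.2 = 37.574 min; τ₂ = 156/20.2 = 7.7228 min.
Solving the cascade with C₁(0)=C₂(0)=0 gives C₂(t) = C_in[1 − (τ₁ e^(−t/τ₁) − τ₂ e^(−t/τ₂))/(τ₁ − τ₂)].
At t = 29.4: e^(−t/τ₁) = 0.45728, e^(−t/τ₂) = 0.022216.
C₂ = 4.83·[1 − (37.574·0.45728 − 7.7228·0.022216)/(29.851)] = 4.83·0.43016 = 2.0777 mol/L.

2.08 mol/L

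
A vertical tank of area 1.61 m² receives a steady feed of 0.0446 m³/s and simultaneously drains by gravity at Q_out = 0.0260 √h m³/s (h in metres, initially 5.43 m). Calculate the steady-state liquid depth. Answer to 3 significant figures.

2.94 m

Level balance: A dh/dt = 0.0446 − 0.0260 √h. Setting dh/dt = 0:
Q_in = 0.0260 √h_ss ⇒ √h_ss = 0.0446/0.0260 = 1.7154.
h_ss = 1.7154² = 2.9425 m. (Since h₀ = 5.43 m > h_ss, the level will fall toward this value.)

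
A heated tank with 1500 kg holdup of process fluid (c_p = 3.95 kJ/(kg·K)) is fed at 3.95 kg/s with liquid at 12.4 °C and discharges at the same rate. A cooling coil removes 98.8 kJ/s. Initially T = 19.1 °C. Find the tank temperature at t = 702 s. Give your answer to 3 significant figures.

First-law balance (no shaft work): M c_p dT/dt = ṁ c_p (T_in − T) − 98.8.
Rearrange: dT/dt = (T_ss − T)/τ with τ = M/ṁ = 379.75 s and T_ss = T_in − Q̇/(ṁ c_p) = 6.0677 °C.
This is linear first-order; T(t) = T_ss + (T₀ − T_ss) e^(−t/τ).
T(702) = 6.0677 + (13.032)·e^(−702/379.75) = 6.0677 + (13.032)·0.15746 = 8.1197 °C.

8.12 °C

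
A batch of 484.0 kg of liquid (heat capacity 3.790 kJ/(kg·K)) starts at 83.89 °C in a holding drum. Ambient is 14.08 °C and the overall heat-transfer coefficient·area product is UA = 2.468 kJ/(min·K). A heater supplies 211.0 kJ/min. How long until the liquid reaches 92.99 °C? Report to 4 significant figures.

First-law balance (no shaft work): M c_p dT/dt = −UA(T − T_amb) + Q̇.
τ = M c_p/UA = 743.258 min; T_ss = T_amb + Q̇/UA = 14.08 + 211.0/2.468 = 99.5743 °C.
T(t) = T_ss + (T₀ − T_ss)e^(−t/τ); set T = 92.99:
t = −τ ln[(T − T_ss)/(T₀ − T_ss)] = −743.258 · ln(0.419803) = 645.125 min.

645.1 min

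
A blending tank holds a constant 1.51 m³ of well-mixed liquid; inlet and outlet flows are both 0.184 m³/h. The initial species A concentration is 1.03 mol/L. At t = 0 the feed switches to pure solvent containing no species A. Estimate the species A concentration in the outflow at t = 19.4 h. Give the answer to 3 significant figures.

0.0969 mol/L

Transient balance on the dissolved component: V dC/dt = Q(C_in − C).
Time constant τ = V/Q = 1.51/0.184 = 8.2065 h.
Solution: C(t) = C_in + (C₀ − C_in) e^(−t/τ).
C(19.4) = 0 + (1.03 − 0)·e^(−19.4/8.2065) = 0 + (1.0300)·0.094046 = 0.096867 mol/L.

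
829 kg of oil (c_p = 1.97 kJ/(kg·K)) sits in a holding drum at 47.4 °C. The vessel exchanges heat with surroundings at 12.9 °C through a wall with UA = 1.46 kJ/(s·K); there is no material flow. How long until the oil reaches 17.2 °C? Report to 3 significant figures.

2330 s

Lumped-capacitance energy balance: M c_p dT/dt = UA(T_amb − T).
τ = M c_p/UA = 1118.6 s; T_ss = T_amb = 12.900 °C.
T(t) = T_ss + (T₀ − T_ss)e^(−t/τ); set T = 17.2:
t = −τ ln[(T − T_ss)/(T₀ − T_ss)] = −1118.6 · ln(0.12464) = 2329.3 s.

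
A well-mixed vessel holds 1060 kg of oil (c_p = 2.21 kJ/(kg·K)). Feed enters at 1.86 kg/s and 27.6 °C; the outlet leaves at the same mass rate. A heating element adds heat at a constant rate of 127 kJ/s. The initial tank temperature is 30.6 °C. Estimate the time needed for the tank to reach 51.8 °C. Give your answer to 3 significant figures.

Unsteady energy balance on the tank contents: M c_p dT/dt = ṁ c_p (T_in − T) + 127.
τ = M/ṁ = 569.89 s; T_ss = T_in + Q̇/(ṁ c_p) = 58.496 °C.
T(t) = T_ss + (T₀ − T_ss) e^(−t/τ). Set T = 51.8:
e^(−t/τ) = (51.8 − 58.496)/(30.6 − 58.496) = 0.24003
t = −569.89 · ln(0.24003) = 813.24 s.

813 s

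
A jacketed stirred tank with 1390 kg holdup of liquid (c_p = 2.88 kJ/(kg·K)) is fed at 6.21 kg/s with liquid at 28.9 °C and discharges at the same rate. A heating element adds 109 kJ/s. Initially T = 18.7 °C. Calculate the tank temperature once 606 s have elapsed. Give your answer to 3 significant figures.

M c_p dT/dt = ṁ c_p (T_in − T) + Q̇.
Rearrange: dT/dt = (T_ss − T)/τ with τ = M/ṁ = 223.83 s and T_ss = T_in + Q̇/(ṁ c_p) = 34.995 °C.
Solution: T(t) = T_ss + (T₀ − T_ss) e^(−t/τ).
T(606) = 34.995 + (-16.295)·e^(−606/223.83) = 34.995 + (-16.295)·0.066711 = 33.908 °C.

33.9 °C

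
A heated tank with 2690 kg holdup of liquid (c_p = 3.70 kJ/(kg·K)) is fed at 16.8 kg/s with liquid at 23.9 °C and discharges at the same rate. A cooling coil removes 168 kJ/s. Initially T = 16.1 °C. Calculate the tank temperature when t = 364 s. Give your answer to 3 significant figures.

20.7 °C

Unsteady energy balance on the tank contents: M c_p dT/dt = ṁ c_p (T_in − T) − 168.
τ = M/ṁ = 160.12 s; T_ss = T_in − Q̇/(ṁ c_p) = 23.9 − 168/(16.8·3.70) = 21.197 °C.
Solution: T(t) = T_ss + (T₀ − T_ss) e^(−t/τ).
T(364) = 21.197 + (-5.0973)·e^(−364/160.12) = 21.197 + (-5.0973)·0.10297 = 20.672 °C.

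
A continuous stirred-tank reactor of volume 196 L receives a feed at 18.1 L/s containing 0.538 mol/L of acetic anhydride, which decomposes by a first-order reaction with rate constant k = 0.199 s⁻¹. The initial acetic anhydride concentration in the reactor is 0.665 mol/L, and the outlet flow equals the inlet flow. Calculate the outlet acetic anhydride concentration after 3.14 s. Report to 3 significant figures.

0.369 mol/L

Species balance: V dC/dt = Q C_in − Q C − k V C.
dC/dt = (Q/V) C_in − (Q/V + k) C; effective rate a = Q/V + k = 0.092347 + 0.199 = 0.29135 s⁻¹.
C_ss = Q C_in/(Q + kV) = 0.17053 mol/L; C(t) = C_ss + (C₀ − C_ss) e^(−a t).
C(3.14) = 0.17053 + (0.49447)·e^(−0.29135·3.14) = 0.17053 + (0.49447)·0.40058 = 0.36861 mol/L.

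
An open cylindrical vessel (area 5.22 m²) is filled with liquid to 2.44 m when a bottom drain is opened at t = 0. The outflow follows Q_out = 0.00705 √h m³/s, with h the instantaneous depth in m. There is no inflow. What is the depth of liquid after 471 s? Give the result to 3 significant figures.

Unsteady balance on liquid volume: A dh/dt = −0.00705 √h.
This is separable: 2 d(√h)/dt = −0.00705/A, so √h = √h₀ − (0.00705/(2A)) t.
√h = √2.44 − 0.00705·471/(2·5.22) = 1.5620 − 0.31806 = 1.2440.
h = 1.2440² = 1.5475 m.

1.55 m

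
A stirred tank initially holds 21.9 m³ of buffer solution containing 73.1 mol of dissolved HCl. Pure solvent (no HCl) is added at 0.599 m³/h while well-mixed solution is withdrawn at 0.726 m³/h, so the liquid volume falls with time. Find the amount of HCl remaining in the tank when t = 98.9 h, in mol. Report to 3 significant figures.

Total volume: dV/dt = Q_in − Q_out = -0.12700 m³/h, so V(t) = 21.9 − 0.12700 t and V(98.9) = 9.3397 m³.
Solute balance: dm/dt = 0 − Q_out C = −Q_out m/V(t).
dm/m = −Q_out dt/(V₀ − 0.12700 t); integrating gives ln(m/m₀) = −(Q_out/(Q_in−Q_out)) ln(V/V₀).
m = m₀ (V₀/V)^(Q_out/(Q_in−Q_out)) = 73.1 × (21.9/9.3397)^(-5.7165) = 0.55997 mol.

0.560 mol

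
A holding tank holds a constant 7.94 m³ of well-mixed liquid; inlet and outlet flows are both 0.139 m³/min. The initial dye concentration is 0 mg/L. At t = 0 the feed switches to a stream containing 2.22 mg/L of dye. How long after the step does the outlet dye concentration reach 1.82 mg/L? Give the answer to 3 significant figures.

97.9 min

Species balance: V dC/dt = Q(C_in − C) ⇒ τ = V/Q = 57.122 min.
C(t) = C_in + (C₀ − C_in) e^(−t/τ). Set C = 1.82 and solve for t:
e^(−t/τ) = (C − C_in)/(C₀ − C_in) = (1.82 − 2.22)/(0 − 2.22) = 0.18018
t = −τ ln(…) = 57.122 × 1.7138 = 97.896 min.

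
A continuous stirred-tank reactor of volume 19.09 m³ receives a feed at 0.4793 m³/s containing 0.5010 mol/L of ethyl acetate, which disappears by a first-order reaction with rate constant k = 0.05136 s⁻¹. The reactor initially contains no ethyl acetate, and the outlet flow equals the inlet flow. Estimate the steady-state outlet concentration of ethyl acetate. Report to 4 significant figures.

V dC/dt = Q(C_in − C) − k V C.
Steady state (dC/dt = 0): C_ss = Q C_in/(Q + kV) = C_in/(1 + kV/Q).
C_ss = 0.4793·0.5010/(0.4793 + 0.05136·19.09) = 0.240129/1.45976 = 0.164499 mol/L.

0.1645 mol/L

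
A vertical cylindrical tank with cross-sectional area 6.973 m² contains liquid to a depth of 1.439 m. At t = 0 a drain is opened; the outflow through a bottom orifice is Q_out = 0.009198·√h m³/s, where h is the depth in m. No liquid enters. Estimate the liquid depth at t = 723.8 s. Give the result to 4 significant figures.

0.5216 m

Volume balance on the tank: A dh/dt = −0.009198 √h.
∫ h^(−1/2) dh = −(0.009198/A) ∫ dt, giving 2√h = 2√h₀ − (0.009198/A) t.
√h = √1.439 − 0.009198·723.8/(2·6.973) = 1.19958 − 0.477378 = 0.722205.
h = 0.722205² = 0.521581 m.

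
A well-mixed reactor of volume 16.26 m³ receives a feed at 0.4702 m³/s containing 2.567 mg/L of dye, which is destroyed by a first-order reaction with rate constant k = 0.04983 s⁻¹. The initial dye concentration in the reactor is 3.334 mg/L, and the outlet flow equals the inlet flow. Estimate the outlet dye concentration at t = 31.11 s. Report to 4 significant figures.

1.149 mg/L

Species balance: V dC/dt = Q C_in − Q C − k V C.
This is linear with rate a = Q/V + k = 0.0787476 s⁻¹.
C_ss = Q C_in/(Q + kV) = 0.942650 mg/L; C(t) = C_ss + (C₀ − C_ss) e^(−a t).
C(31.11) = 0.942650 + (2.39135)·e^(−0.0787476·31.11) = 0.942650 + (2.39135)·0.0863076 = 1.14904 mg/L.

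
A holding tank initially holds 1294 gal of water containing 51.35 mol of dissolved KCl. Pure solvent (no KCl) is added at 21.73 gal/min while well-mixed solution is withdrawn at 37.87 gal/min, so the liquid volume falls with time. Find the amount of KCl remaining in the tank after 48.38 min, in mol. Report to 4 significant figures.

Let m(t) be the amount of KCl. Volume: V(t) = V₀ + (Q_in − Q_out) t = 1294 − 16.1400 t; V(48.38) = 513.147 gal.
Solute balance: dm/dt = 0 − Q_out C = −Q_out m/V(t).
Separate: dm/m = −Q_out dt/V(t) ⇒ ln(m/m₀) = −(Q_out/(Q_in−Q_out)) ln(V/V₀).
m = m₀ (V₀/V)^(Q_out/(Q_in−Q_out)) = 51.35 × (1294/513.147)^(-2.34634) = 5.86180 mol.

5.862 mol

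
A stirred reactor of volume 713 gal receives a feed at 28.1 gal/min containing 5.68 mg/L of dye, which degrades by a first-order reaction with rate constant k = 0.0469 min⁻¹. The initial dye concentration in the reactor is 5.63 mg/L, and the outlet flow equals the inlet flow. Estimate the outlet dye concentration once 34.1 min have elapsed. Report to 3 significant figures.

2.75 mg/L

Species balance: V dC/dt = Q C_in − Q C − k V C.
This is linear with rate a = Q/V + k = 0.086311 min⁻¹.
C_ss = Q C_in/(Q + kV) = 2.5936 mg/L; C(t) = C_ss + (C₀ − C_ss) e^(−a t).
C(34.1) = 2.5936 + (3.0364)·e^(−0.086311·34.1) = 2.5936 + (3.0364)·0.052697 = 2.7536 mg/L.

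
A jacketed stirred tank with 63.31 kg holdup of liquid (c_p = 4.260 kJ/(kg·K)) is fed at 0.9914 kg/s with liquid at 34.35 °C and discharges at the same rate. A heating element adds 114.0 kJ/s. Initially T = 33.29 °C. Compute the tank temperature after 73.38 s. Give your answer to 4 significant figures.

Energy balance: M c_p dT/dt = ṁ c_p (T_in − T) + 114.0.
Rearrange: dT/dt = (T_ss − T)/τ with τ = M/ṁ = 63.8592 s and T_ss = T_in + Q̇/(ṁ c_p) = 61.3427 °C.
Solution: T(t) = T_ss + (T₀ − T_ss) e^(−t/τ).
T(73.38) = 61.3427 + (-28.0527)·e^(−73.38/63.8592) = 61.3427 + (-28.0527)·0.316925 = 52.4521 °C.

52.45 °C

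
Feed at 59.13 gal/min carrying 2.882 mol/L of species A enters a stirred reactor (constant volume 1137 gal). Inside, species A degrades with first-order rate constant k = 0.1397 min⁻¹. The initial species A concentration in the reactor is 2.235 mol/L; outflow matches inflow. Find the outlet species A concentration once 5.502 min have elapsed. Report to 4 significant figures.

1.288 mol/L

Accumulation = in − out − consumed: V dC/dt = Q C_in − Q C − k V C.
dC/dt = (Q/V) C_in − (Q/V + k) C; effective rate a = Q/V + k = 0.0520053 + 0.1397 = 0.191705 min⁻¹.
C_ss = Q C_in/(Q + kV) = 0.781821 mol/L; C(t) = C_ss + (C₀ − C_ss) e^(−a t).
C(5.502) = 0.781821 + (1.45318)·e^(−0.191705·5.502) = 0.781821 + (1.45318)·0.348275 = 1.28793 mol/L.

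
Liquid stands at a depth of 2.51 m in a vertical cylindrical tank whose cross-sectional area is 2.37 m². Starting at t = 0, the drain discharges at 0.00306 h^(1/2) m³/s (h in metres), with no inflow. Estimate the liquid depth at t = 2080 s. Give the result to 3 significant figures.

Volume balance on the tank: A dh/dt = −0.00306 √h.
∫ h^(−1/2) dh = −(0.00306/A) ∫ dt, giving 2√h = 2√h₀ − (0.00306/A) t.
√h = √2.51 − 0.00306·2080/(2·2.37) = 1.5843 − 1.3428 = 0.24151.
h = 0.24151² = 0.058329 m.

0.0583 m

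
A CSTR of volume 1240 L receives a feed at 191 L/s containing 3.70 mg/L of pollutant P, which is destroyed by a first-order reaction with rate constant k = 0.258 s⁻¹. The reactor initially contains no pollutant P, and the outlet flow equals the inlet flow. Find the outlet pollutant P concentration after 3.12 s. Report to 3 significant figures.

Accumulation = in − out − consumed: V dC/dt = Q C_in − Q C − k V C.
dC/dt = (Q/V) C_in − (Q/V + k) C; effective rate a = Q/V + k = 0.15403 + 0.258 = 0.41203 s⁻¹.
C_ss = Q C_in/(Q + kV) = 1.3832 mg/L; C(t) = C_ss + (C₀ − C_ss) e^(−a t).
C(3.12) = 1.3832 + (-1.3832)·e^(−0.41203·3.12) = 1.3832 + (-1.3832)·0.27650 = 1.0007 mg/L.

1.00 mg/L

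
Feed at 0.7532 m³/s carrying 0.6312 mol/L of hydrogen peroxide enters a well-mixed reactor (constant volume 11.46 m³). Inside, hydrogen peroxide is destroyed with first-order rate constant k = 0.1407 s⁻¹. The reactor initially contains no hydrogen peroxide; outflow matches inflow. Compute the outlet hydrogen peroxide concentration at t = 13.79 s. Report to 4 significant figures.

0.1893 mol/L

Species balance: V dC/dt = Q C_in − Q C − k V C.
This is linear with rate a = Q/V + k = 0.206424 s⁻¹.
C_ss = Q C_in/(Q + kV) = 0.200970 mol/L; C(t) = C_ss + (C₀ − C_ss) e^(−a t).
C(13.79) = 0.200970 + (-0.200970)·e^(−0.206424·13.79) = 0.200970 + (-0.200970)·0.0580419 = 0.189306 mol/L.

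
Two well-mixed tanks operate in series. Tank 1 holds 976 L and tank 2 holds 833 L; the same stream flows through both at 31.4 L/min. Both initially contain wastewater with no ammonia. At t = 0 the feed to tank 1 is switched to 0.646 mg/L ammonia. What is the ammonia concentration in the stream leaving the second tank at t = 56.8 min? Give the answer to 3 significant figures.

0.379 mg/L

Time constants: τᵢ = Vᵢ/Q for each well-mixed tank.
τ₁ = 976/31.4 = 31.083 min; τ₂ = 833/31.4 = 26.529 min.
Tank 1: C₁ = C_in(1 − e^(−t/τ₁)). Tank 2 (τ₁ ≠ τ₂): C₂ = C_in[1 − (τ₁ e^(−t/τ₁) − τ₂ e^(−t/τ₂))/(τ₁ − τ₂)].
At t = 56.8: e^(−t/τ₁) = 0.16083, e^(−t/τ₂) = 0.11753.
C₂ = 0.646·[1 − (31.083·0.16083 − 26.529·0.11753)/(4.5541)] = 0.646·0.58689 = 0.37913 mg/L.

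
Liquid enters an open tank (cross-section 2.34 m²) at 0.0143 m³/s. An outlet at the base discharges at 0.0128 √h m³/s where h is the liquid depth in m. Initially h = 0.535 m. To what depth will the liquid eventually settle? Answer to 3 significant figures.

Unsteady balance on liquid volume: A dh/dt = Q_in − 0.0128 √h. At steady state dh/dt = 0:
Q_in = 0.0128 √h_ss ⇒ √h_ss = 0.0143/0.0128 = 1.1172.
h_ss = 1.1172² = 1.2481 m. (Since h₀ = 0.535 m < h_ss, the level will rise toward this value.)

1.25 m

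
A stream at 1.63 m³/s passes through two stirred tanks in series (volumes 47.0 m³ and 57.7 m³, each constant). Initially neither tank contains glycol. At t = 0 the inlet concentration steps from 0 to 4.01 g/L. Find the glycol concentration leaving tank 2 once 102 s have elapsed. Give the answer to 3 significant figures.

3.31 g/L

Time constants: τᵢ = Vᵢ/Q for each well-mixed tank.
τ₁ = 47.0/1.63 = 28.834 s; τ₂ = 57.7/1.63 = 35.399 s.
Tank 1: C₁ = C_in(1 − e^(−t/τ₁)). Tank 2 (τ₁ ≠ τ₂): C₂ = C_in[1 − (τ₁ e^(−t/τ₁) − τ₂ e^(−t/τ₂))/(τ₁ − τ₂)].
At t = 102: e^(−t/τ₁) = 0.029087, e^(−t/τ₂) = 0.056053.
C₂ = 4.01·[1 − (28.834·0.029087 − 35.399·0.056053)/(-6.5644)] = 4.01·0.82550 = 3.3103 g/L.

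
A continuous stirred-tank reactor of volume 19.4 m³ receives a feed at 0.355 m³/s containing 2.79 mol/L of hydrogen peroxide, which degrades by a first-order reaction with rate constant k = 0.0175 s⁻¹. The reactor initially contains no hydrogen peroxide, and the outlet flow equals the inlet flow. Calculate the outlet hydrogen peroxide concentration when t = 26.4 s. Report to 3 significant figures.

0.872 mol/L

V dC/dt = Q(C_in − C) − k V C.
dC/dt = (Q/V) C_in − (Q/V + k) C; effective rate a = Q/V + k = 0.018299 + 0.0175 = 0.035799 s⁻¹.
C_ss = Q C_in/(Q + kV) = 1.4261 mol/L; C(t) = C_ss + (C₀ − C_ss) e^(−a t).
C(26.4) = 1.4261 + (-1.4261)·e^(−0.035799·26.4) = 1.4261 + (-1.4261)·0.38864 = 0.87188 mol/L.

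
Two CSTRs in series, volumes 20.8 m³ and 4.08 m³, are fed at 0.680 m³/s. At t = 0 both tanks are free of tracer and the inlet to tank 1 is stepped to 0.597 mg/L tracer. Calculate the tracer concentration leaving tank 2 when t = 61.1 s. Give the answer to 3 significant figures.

Each tank obeys Vᵢ dCᵢ/dt = Q(Cᵢ₋₁ − Cᵢ), so τᵢ = Vᵢ/Q.
τ₁ = 20.8/0.680 = 30.588 s; τ₂ = 4.08/0.680 = 6.0000 s.
Tank 1: C₁ = C_in(1 − e^(−t/τ₁)). Tank 2 (τ₁ ≠ τ₂): C₂ = C_in[1 − (τ₁ e^(−t/τ₁) − τ₂ e^(−t/τ₂))/(τ₁ − τ₂)].
At t = 61.1: e^(−t/τ₁) = 0.13567, e^(−t/τ₂) = 3.7795e-05.
C₂ = 0.597·[1 − (30.588·0.13567 − 6.0000·3.7795e-05)/(24.588)] = 0.597·0.83123 = 0.49624 mg/L.

0.496 mg/L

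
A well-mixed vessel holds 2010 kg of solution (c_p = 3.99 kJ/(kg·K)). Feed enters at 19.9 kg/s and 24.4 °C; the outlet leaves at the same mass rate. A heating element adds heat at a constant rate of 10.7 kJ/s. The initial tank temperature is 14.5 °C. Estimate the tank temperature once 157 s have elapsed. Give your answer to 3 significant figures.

M c_p dT/dt = ṁ c_p (T_in − T) + Q̇.
Rearrange: dT/dt = (T_ss − T)/τ with τ = M/ṁ = 101.01 s and T_ss = T_in + Q̇/(ṁ c_p) = 24.535 °C.
Solution: T(t) = T_ss + (T₀ − T_ss) e^(−t/τ).
T(157) = 24.535 + (-10.035)·e^(−157/101.01) = 24.535 + (-10.035)·0.21132 = 22.414 °C.

22.4 °C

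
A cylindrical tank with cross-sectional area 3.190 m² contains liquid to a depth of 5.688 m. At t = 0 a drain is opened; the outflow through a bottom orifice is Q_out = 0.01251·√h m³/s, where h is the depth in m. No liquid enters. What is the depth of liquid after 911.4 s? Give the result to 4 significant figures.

0.3574 m

A dh/dt = −Q_out = −0.01251 √h.
This is separable: 2 d(√h)/dt = −0.01251/A, so √h = √h₀ − (0.01251/(2A)) t.
√h = √5.688 − 0.01251·911.4/(2·3.190) = 2.38495 − 1.78709 = 0.597866.
h = 0.597866² = 0.357444 m.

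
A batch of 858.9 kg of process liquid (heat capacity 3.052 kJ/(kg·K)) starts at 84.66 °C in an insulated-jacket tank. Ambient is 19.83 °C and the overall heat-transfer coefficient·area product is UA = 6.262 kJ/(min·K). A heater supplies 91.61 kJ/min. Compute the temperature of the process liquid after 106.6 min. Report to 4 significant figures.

73.37 °C

Lumped-capacitance energy balance: M c_p dT/dt = UA(T_amb − T) + Q̇.
dT/dt = (T_ss − T)/τ with T_ss = T_amb + Q̇/UA = 19.83 + 91.61/6.262 = 34.4595 °C, τ = M c_p/UA = 858.9·3.052/6.262 = 418.614 min.
This is linear first-order; T(t) = T_ss + (T₀ − T_ss) e^(−t/τ).
T(106.6) = 34.4595 + (50.2005)·0.775188 = 73.3743 °C.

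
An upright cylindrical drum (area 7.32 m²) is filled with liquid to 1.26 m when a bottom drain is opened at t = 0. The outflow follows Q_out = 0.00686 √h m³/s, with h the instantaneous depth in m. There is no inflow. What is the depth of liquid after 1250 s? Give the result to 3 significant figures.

A dh/dt = −Q_out = −0.00686 √h.
This is separable: 2 d(√h)/dt = −0.00686/A, so √h = √h₀ − (0.00686/(2A)) t.
√h = √1.26 − 0.00686·1250/(2·7.32) = 1.1225 − 0.58572 = 0.53677.
h = 0.53677² = 0.28813 m.

0.288 m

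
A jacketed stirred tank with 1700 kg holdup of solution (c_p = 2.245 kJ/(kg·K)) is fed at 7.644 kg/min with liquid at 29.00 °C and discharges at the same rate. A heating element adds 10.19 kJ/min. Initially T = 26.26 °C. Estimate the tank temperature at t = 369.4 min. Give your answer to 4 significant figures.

28.96 °C

M c_p dT/dt = ṁ c_p (T_in − T) + Q̇.
τ = M/ṁ = 222.397 min; T_ss = T_in + Q̇/(ṁ c_p) = 29.00 + 10.19/(7.644·2.245) = 29.5938 °C.
Integrating: T(t) = T_ss + (T₀ − T_ss) e^(−t/τ).
T(369.4) = 29.5938 + (-3.33380)·e^(−369.4/222.397) = 29.5938 + (-3.33380)·0.189950 = 28.9605 °C.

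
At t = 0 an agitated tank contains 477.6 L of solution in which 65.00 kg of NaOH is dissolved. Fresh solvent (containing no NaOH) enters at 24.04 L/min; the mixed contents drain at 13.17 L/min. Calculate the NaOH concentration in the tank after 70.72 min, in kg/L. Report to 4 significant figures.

Let m(t) be the amount of NaOH. Volume: V(t) = V₀ + (Q_in − Q_out) t = 477.6 + 10.8700 t; V(70.72) = 1246.33 L.
Solute balance: dm/dt = 0 − Q_out C = −Q_out m/V(t).
dm/m = −Q_out dt/(V₀ + 10.8700 t); integrating gives ln(m/m₀) = −(Q_out/(Q_in−Q_out)) ln(V/V₀).
m = m₀ (V₀/V)^(Q_out/(Q_in−Q_out)) = 65.00 × (477.6/1246.33)^(1.21159) = 20.3331 kg.
C = m/V = 20.3331/1246.33 = 0.0163144 kg/L.

0.01631 kg/L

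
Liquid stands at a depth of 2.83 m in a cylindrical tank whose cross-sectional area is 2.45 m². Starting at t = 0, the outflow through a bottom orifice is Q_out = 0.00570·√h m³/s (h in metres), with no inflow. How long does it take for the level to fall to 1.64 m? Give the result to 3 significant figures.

With no inflow, A dh/dt = −0.00570 √h.
Separate and integrate: 2(√h − √h₀) = −(0.00570/A) t.
t = 2A(√h₀ − √h)/0.00570 = 2·2.45·(√2.83 − √1.64)/0.00570
  = 4.9000 × (1.6823 − 1.2806) / 0.00570 = 345.27 s.

345 s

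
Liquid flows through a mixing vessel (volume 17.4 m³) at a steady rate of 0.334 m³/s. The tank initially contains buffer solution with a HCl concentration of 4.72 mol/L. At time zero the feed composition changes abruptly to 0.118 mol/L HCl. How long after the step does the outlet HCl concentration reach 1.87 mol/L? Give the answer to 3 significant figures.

Species balance: V dC/dt = Q(C_in − C) ⇒ τ = V/Q = 52.096 s.
C(t) = C_in + (C₀ − C_in) e^(−t/τ). Set C = 1.87 and solve for t:
e^(−t/τ) = (C − C_in)/(C₀ − C_in) = (1.87 − 0.118)/(4.72 − 0.118) = 0.38070
t = −τ ln(…) = 52.096 × 0.96573 = 50.311 s.

50.3 s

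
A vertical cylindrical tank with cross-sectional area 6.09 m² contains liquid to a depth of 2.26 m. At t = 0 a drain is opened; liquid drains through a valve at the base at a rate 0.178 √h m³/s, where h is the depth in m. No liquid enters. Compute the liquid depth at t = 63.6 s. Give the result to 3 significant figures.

0.329 m

Unsteady balance on liquid volume: A dh/dt = −0.178 √h.
Separate and integrate: 2(√h − √h₀) = −(0.178/A) t.
√h = √2.26 − 0.178·63.6/(2·6.09) = 1.5033 − 0.92946 = 0.57387.
h = 0.57387² = 0.32933 m.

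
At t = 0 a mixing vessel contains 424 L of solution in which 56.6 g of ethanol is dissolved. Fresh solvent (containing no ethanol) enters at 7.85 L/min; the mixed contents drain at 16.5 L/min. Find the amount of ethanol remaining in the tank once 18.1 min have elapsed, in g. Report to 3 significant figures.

Total volume: dV/dt = Q_in − Q_out = -8.6500 L/min, so V(t) = 424 − 8.6500 t and V(18.1) = 267.43 L.
Species balance (pure solvent in): dm/dt = −Q_out · m/V(t).
dm/m = −Q_out dt/(V₀ − 8.6500 t); integrating gives ln(m/m₀) = −(Q_out/(Q_in−Q_out)) ln(V/V₀).
m = m₀ (V₀/V)^(Q_out/(Q_in−Q_out)) = 56.6 × (424/267.43)^(-1.9075) = 23.498 g.

23.5 g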